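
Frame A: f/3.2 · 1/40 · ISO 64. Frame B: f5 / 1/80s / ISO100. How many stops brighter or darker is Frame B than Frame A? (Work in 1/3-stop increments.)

Aperture: f/3.2 → f/3.5 → f/4 → f/4.5 → f/5 — 1 1/3 stops narrower (darker).
Shutter speed: 1/40 → 1/50 → 1/60 → 1/80 — 1 stop faster (darker).
ISO: 64 → 80 → 100 — 2/3 stop raised (brighter).
Net: −1 1/3 −1 +2/3 = −1 2/3 stops.

1 2/3 stops darker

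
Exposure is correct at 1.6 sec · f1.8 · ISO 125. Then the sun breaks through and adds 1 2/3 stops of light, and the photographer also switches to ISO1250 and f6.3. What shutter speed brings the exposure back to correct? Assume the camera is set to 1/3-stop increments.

Scene light: 1 2/3 stops brighter.
ISO: 125 → 160 → 200 → 250 → 320 → 400 → 500 → 640 → 800 → 1000 → 1250 — 3 1/3 stops raised (brighter).
Aperture: f/1.8 → f/2 → f/2.2 → f/2.5 → f/2.8 → f/3.2 → f/3.5 → f/4 → f/4.5 → f/5 → f/5.6 → f/6.3 — 3 2/3 stops narrower (darker).
Net so far: 1 1/3 stops brighter. Shutter speed: 1.6 → 1.3 → 1 → 0.8 → 0.6.

0.6 s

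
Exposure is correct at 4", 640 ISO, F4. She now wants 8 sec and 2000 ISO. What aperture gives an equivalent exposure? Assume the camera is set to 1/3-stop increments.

f/10

Shutter speed: 4 → 5 → 6 → 8 — 1 stop slower (brighter).
ISO: 640 → 800 → 1000 → 1250 → 1600 → 2000 — 1 2/3 stops raised (brighter).
Net change so far: 2 2/3 stops brighter. Offset with the aperture: f/4 → f/4.5 → f/5 → f/5.6 → f/6.3 → f/7.1 → f/8 → f/9 → f/10.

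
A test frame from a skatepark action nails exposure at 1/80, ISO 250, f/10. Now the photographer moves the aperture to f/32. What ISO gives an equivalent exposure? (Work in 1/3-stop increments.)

ISO 2500

Aperture: f/10 → f/11 → f/13 → f/14 → f/16 → f/18 → f/20 → f/22 → f/25 → f/29 → f/32 — 3 1/3 stops stopped down (darker).
Need 3 1/3 stops brighter from the ISO: 250 → 320 → 400 → 500 → 640 → 800 → 1000 → 1250 → 1600 → 2000 → 2500.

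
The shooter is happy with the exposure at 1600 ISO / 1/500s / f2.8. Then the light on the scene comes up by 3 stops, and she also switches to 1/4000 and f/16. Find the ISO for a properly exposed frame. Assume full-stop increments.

Scene light: 3 stops brighter.
Shutter speed: 1/500 → 1/1000 → 1/2000 → 1/4000 — 3 stops faster (darker).
Aperture: f/2.8 → f/4 → f/5.6 → f/8 → f/11 → f/16 — 5 stops stopped down (darker).
Net so far: 5 stops darker. ISO: 1600 → 3200 → 6400 → 12800 → 25600 → 51200.

ISO 51200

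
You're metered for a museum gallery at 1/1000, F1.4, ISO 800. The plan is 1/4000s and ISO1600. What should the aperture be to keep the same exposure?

Shutter speed: 1/1000 → 1/2000 → 1/4000 — 2 stops faster (darker).
ISO: 800 → 1600 — 1 stop raised (brighter).
Net change so far: 1 stop darker. Offset with the aperture: f/1.4 → f/1.0.

f/1.0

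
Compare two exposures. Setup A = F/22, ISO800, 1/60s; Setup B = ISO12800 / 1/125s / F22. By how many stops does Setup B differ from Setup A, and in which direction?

3 stops brighter

Aperture: unchanged.
Shutter speed: 1/60 → 1/125 — 1 stop shorter (darker).
ISO: 800 → 1600 → 3200 → 6400 → 12800 — 4 stops raised (brighter).
Net: −1 +4 = +3 stops.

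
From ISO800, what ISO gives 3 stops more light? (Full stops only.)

ISO 6400

ISO: 800 → 1600 → 3200 → 6400 — 3 stops raised (brighter).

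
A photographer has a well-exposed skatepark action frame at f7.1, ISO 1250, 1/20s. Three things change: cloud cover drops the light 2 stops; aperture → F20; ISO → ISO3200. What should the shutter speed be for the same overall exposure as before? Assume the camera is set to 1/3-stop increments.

Scene light: 2 stops darker.
Aperture: f/7.1 → f/8 → f/9 → f/10 → f/11 → f/13 → f/14 → f/16 → f/18 → f/20 — 3 stops smaller aperture (darker).
ISO: 1250 → 1600 → 2000 → 2500 → 3200 — 1 1/3 stops raised (brighter).
Net so far: 3 2/3 stops darker. Shutter speed: 1/20 → 1/15 → 1/13 → 1/10 → 1/8 → 1/6 → 1/5 → 1/4 → 0.3 → 0.4 → 0.5 → 0.6.

0.6 s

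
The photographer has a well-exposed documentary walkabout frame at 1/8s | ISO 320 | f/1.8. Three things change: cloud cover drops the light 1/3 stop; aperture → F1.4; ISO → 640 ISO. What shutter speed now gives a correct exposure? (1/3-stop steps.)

Scene light: 1/3 stop darker.
Aperture: f/1.8 → f/1.6 → f/1.4 — 2/3 stop larger aperture (brighter).
ISO: 320 → 400 → 500 → 640 — 1 stop higher (brighter).
Net so far: 1 1/3 stops brighter. Shutter speed: 1/8 → 1/10 → 1/13 → 1/15 → 1/20.

1/20s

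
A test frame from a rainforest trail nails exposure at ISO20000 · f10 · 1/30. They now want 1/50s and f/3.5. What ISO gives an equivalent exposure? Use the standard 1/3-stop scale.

ISO 4000

Shutter speed: 1/30 → 1/40 → 1/50 — 2/3 stop shorter (darker).
Aperture: f/10 → f/9 → f/8 → f/7.1 → f/6.3 → f/5.6 → f/5 → f/4.5 → f/4 → f/3.5 — 3 stops wider (brighter).
Net change so far: 2 1/3 stops brighter. Offset with the ISO: 20000 → 16000 → 12800 → 10000 → 8000 → 6400 → 5000 → 4000.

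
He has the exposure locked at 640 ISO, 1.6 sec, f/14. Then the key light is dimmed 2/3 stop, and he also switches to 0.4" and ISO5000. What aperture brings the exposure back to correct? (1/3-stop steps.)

Scene light: 2/3 stop darker.
Shutter speed: 1.6 → 1.3 → 1 → 0.8 → 0.6 → 0.5 → 0.4 — 2 stops shorter (darker).
ISO: 640 → 800 → 1000 → 1250 → 1600 → 2000 → 2500 → 3200 → 4000 → 5000 — 3 stops higher (brighter).
Net so far: 1/3 stop brighter. Aperture: f/14 → f/16.

f/16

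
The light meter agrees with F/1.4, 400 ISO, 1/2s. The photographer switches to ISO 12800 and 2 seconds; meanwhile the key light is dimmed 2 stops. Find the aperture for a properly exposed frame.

f/8

Scene light: 2 stops darker.
ISO: 400 → 800 → 1600 → 3200 → 6400 → 12800 — 5 stops raised (brighter).
Shutter speed: 1/2 → 1 → 2 — 2 stops longer (brighter).
Net so far: 5 stops brighter. Aperture: f/1.4 → f/2 → f/2.8 → f/4 → f/5.6 → f/8.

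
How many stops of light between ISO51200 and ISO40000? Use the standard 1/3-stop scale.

1/3 stop

51200 → 40000 — count the steps: 1 third-stops = 1/3 stop.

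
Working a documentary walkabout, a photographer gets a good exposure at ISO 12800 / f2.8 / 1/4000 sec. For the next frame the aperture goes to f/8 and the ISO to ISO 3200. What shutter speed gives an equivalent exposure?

1/125s

Aperture: f/2.8 → f/4 → f/5.6 → f/8 — 3 stops narrower (darker).
ISO: 12800 → 6400 → 3200 — 2 stops lower (darker).
Net change so far: 5 stops darker. Offset with the shutter speed: 1/4000 → 1/2000 → 1/1000 → 1/500 → 1/250 → 1/125.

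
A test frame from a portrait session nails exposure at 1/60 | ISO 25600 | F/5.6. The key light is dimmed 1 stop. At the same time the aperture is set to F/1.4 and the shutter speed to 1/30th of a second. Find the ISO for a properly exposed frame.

ISO 1600

Scene light: 1 stop darker.
Aperture: f/5.6 → f/4 → f/2.8 → f/2 → f/1.4 — 4 stops larger aperture (brighter).
Shutter speed: 1/60 → 1/30 — 1 stop slower (brighter).
Net so far: 4 stops brighter. ISO: 25600 → 12800 → 6400 → 3200 → 1600.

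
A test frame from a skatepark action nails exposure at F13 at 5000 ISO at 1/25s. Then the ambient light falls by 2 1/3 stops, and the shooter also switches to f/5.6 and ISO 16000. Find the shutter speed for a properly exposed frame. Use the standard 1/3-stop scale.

Scene light: 2 1/3 stops darker.
Aperture: f/13 → f/11 → f/10 → f/9 → f/8 → f/7.1 → f/6.3 → f/5.6 — 2 1/3 stops wider (brighter).
ISO: 5000 → 6400 → 8000 → 10000 → 12800 → 16000 — 1 2/3 stops raised (brighter).
Net so far: 1 2/3 stops brighter. Shutter speed: 1/25 → 1/30 → 1/40 → 1/50 → 1/60 → 1/80.

1/80s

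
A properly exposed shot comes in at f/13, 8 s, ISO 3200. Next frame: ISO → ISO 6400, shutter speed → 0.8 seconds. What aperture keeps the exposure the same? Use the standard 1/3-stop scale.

ISO: 3200 → 4000 → 5000 → 6400 — 1 stop raised (brighter).
Shutter speed: 8 → 6 → 5 → 4 → 3.2 → 2.5 → 2 → 1.6 → 1.3 → 1 → 0.8 — 3 1/3 stops shorter (darker).
Net change so far: 2 1/3 stops darker. Offset with the aperture: f/13 → f/11 → f/10 → f/9 → f/8 → f/7.1 → f/6.3 → f/5.6.

f/5.6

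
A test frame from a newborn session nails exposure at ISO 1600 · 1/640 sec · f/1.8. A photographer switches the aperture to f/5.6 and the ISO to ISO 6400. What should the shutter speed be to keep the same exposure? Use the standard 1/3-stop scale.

Aperture: f/1.8 → f/2 → f/2.2 → f/2.5 → f/2.8 → f/3.2 → f/3.5 → f/4 → f/4.5 → f/5 → f/5.6 — 3 1/3 stops smaller aperture (darker).
ISO: 1600 → 2000 → 2500 → 3200 → 4000 → 5000 → 6400 — 2 stops higher (brighter).
Net change so far: 1 1/3 stops darker. Offset with the shutter speed: 1/640 → 1/500 → 1/400 → 1/320 → 1/250.

1/250s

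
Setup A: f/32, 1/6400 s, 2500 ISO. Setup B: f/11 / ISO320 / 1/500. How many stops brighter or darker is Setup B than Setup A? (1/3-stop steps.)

3 2/3 stops brighter

Aperture: f/32 → f/29 → f/25 → f/22 → f/20 → f/18 → f/16 → f/14 → f/13 → f/11 — 3 stops opened up (brighter).
Shutter speed: 1/6400 → 1/5000 → 1/4000 → 1/3200 → 1/2500 → 1/2000 → 1/1600 → 1/1250 → 1/1000 → 1/800 → 1/640 → 1/500 — 3 2/3 stops slower (brighter).
ISO: 2500 → 2000 → 1600 → 1250 → 1000 → 800 → 640 → 500 → 400 → 320 — 3 stops dropped (darker).
Net: +3 +3 2/3 −3 = +3 2/3 stops.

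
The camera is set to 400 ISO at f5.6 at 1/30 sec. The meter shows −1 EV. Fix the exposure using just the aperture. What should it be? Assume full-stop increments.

f/4

Underexposed by 1 stop → need 1 stop brighter.
Aperture: f/5.6 → f/4.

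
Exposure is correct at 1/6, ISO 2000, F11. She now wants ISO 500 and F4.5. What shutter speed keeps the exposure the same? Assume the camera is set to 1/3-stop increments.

ISO: 2000 → 1600 → 1250 → 1000 → 800 → 640 → 500 — 2 stops lower (darker).
Aperture: f/11 → f/10 → f/9 → f/8 → f/7.1 → f/6.3 → f/5.6 → f/5 → f/4.5 — 2 2/3 stops larger aperture (brighter).
Net change so far: 2/3 stop brighter. Offset with the shutter speed: 1/6 → 1/8 → 1/10.

1/10s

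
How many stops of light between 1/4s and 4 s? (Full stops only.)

4 stops

1/4 → 1/2 → 1 → 2 → 4 — count the steps: 4 stops.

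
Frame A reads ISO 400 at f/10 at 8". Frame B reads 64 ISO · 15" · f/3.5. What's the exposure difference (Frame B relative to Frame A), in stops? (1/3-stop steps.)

1 1/3 stops brighter

Aperture: f/10 → f/9 → f/8 → f/7.1 → f/6.3 → f/5.6 → f/5 → f/4.5 → f/4 → f/3.5 — 3 stops larger aperture (brighter).
Shutter speed: 8 → 10 → 13 → 15 — 1 stop slower (brighter).
ISO: 400 → 320 → 250 → 200 → 160 → 125 → 100 → 80 → 64 — 2 2/3 stops lower (darker).
Net: +3 +1 −2 2/3 = +1 1/3 stops.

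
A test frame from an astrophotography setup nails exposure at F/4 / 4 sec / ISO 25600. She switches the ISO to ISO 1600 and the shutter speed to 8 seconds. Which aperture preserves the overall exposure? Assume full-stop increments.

f/1.4

ISO: 25600 → 12800 → 6400 → 3200 → 1600 — 4 stops dropped (darker).
Shutter speed: 4 → 8 — 1 stop slower (brighter).
Net change so far: 3 stops darker. Offset with the aperture: f/4 → f/2.8 → f/2 → f/1.4.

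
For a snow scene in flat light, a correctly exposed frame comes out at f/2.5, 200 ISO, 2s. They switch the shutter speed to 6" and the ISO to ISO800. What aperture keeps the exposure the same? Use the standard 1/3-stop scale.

f/9

Shutter speed: 2 → 2.5 → 3.2 → 4 → 5 → 6 — 1 2/3 stops slower (brighter).
ISO: 200 → 250 → 320 → 400 → 500 → 640 → 800 — 2 stops higher (brighter).
Net change so far: 3 2/3 stops brighter. Offset with the aperture: f/2.5 → f/2.8 → f/3.2 → f/3.5 → f/4 → f/4.5 → f/5 → f/5.6 → f/6.3 → f/7.1 → f/8 → f/9.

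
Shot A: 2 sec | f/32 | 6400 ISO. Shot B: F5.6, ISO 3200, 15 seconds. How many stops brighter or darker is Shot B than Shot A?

7 stops brighter

Aperture: f/32 → f/22 → f/16 → f/11 → f/8 → f/5.6 — 5 stops wider (brighter).
Shutter speed: 2 → 4 → 8 → 15 — 3 stops slower (brighter).
ISO: 6400 → 3200 — 1 stop lower (darker).
Net: +5 +3 −1 = +7 stops.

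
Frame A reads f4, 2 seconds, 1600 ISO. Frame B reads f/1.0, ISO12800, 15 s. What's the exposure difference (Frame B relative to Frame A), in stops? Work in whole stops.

10 stops brighter

Aperture: f/4 → f/2.8 → f/2 → f/1.4 → f/1.0 — 4 stops larger aperture (brighter).
Shutter speed: 2 → 4 → 8 → 15 — 3 stops slower (brighter).
ISO: 1600 → 3200 → 6400 → 12800 — 3 stops higher (brighter).
Net: +4 +3 +3 = +10 stops.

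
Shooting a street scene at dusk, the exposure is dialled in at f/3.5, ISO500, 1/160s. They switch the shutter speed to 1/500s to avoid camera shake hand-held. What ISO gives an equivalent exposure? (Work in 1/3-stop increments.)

Shutter speed: 1/160 → 1/200 → 1/250 → 1/320 → 1/400 → 1/500 — 1 2/3 stops shorter (darker).
Need 1 2/3 stops brighter from the ISO: 500 → 640 → 800 → 1000 → 1250 → 1600.

ISO 1600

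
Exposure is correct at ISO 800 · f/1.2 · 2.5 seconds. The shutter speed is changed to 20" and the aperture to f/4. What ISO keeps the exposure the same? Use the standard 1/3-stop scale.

Shutter speed: 2.5 → 3.2 → 4 → 5 → 6 → 8 → 10 → 13 → 15 → 20 — 3 stops slower (brighter).
Aperture: f/1.2 → f/1.4 → f/1.6 → f/1.8 → f/2 → f/2.2 → f/2.5 → f/2.8 → f/3.2 → f/3.5 → f/4 — 3 1/3 stops narrower (darker).
Net change so far: 1/3 stop darker. Offset with the ISO: 800 → 1000.

ISO 1000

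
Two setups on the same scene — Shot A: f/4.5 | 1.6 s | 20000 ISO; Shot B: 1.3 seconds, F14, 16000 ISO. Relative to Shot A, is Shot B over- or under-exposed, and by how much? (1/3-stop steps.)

Aperture: f/4.5 → f/5 → f/5.6 → f/6.3 → f/7.1 → f/8 → f/9 → f/10 → f/11 → f/13 → f/14 — 3 1/3 stops narrower (darker).
Shutter speed: 1.6 → 1.3 — 1/3 stop shorter (darker).
ISO: 20000 → 16000 — 1/3 stop dropped (darker).
Net: −3 1/3 −1/3 −1/3 = −4 stops.

4 stops darker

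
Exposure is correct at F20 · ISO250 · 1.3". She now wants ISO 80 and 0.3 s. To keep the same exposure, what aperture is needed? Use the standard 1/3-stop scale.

f/5.6

ISO: 250 → 200 → 160 → 125 → 100 → 80 — 1 2/3 stops dropped (darker).
Shutter speed: 1.3 → 1 → 0.8 → 0.6 → 0.5 → 0.4 → 0.3 — 2 stops shorter (darker).
Net change so far: 3 2/3 stops darker. Offset with the aperture: f/20 → f/18 → f/16 → f/14 → f/13 → f/11 → f/10 → f/9 → f/8 → f/7.1 → f/6.3 → f/5.6.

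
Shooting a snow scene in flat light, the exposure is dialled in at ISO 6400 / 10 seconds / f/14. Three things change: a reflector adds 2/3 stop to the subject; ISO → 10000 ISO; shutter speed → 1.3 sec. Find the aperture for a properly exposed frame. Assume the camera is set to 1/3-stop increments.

f/8

Scene light: 2/3 stop brighter.
ISO: 6400 → 8000 → 10000 — 2/3 stop higher (brighter).
Shutter speed: 10 → 8 → 6 → 5 → 4 → 3.2 → 2.5 → 2 → 1.6 → 1.3 — 3 stops shorter (darker).
Net so far: 1 2/3 stops darker. Aperture: f/14 → f/13 → f/11 → f/10 → f/9 → f/8.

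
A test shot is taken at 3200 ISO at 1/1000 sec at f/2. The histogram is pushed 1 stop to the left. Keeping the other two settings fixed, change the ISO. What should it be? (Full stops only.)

ISO 6400

Underexposed by 1 stop → need 1 stop brighter.
ISO: 3200 → 6400.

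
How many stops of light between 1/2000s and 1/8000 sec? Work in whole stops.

1/2000 → 1/4000 → 1/8000 — count the steps: 2 stops.

2 stops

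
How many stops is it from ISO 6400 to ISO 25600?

6400 → 12800 → 25600 — count the steps: 2 stops.

2 stops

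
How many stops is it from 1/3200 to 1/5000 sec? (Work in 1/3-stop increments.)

1/3200 → 1/4000 → 1/5000 — count the steps: 2 third-stops = 2/3 stop.

2/3 stop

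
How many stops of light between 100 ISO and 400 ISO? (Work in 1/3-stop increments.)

100 → 125 → 160 → 200 → 250 → 320 → 400 — count the steps: 6 third-stops = 2 stops.

2 stops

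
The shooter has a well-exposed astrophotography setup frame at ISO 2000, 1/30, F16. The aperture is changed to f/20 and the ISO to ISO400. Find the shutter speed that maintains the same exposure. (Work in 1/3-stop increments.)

Aperture: f/16 → f/18 → f/20 — 2/3 stop smaller aperture (darker).
ISO: 2000 → 1600 → 1250 → 1000 → 800 → 640 → 500 → 400 — 2 1/3 stops lower (darker).
Net change so far: 3 stops darker. Offset with the shutter speed: 1/30 → 1/25 → 1/20 → 1/15 → 1/13 → 1/10 → 1/8 → 1/6 → 1/5 → 1/4.

1/4s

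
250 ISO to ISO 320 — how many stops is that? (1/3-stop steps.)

1/3 stop

250 → 320 — count the steps: 1 third-stops = 1/3 stop.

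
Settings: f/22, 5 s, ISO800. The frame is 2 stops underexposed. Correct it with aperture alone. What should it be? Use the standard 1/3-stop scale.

f/11

Underexposed by 2 stops → need 2 stops brighter.
Aperture: f/22 → f/20 → f/18 → f/16 → f/14 → f/13 → f/11.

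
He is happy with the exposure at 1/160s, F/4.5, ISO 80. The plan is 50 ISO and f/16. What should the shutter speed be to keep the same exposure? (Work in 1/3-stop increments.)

ISO: 80 → 64 → 50 — 2/3 stop dropped (darker).
Aperture: f/4.5 → f/5 → f/5.6 → f/6.3 → f/7.1 → f/8 → f/9 → f/10 → f/11 → f/13 → f/14 → f/16 — 3 2/3 stops stopped down (darker).
Net change so far: 4 1/3 stops darker. Offset with the shutter speed: 1/160 → 1/125 → 1/100 → 1/80 → 1/60 → 1/50 → 1/40 → 1/30 → 1/25 → 1/20 → 1/15 → 1/13 → 1/10 → 1/8.

1/8s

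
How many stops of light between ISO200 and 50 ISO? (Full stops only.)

2 stops

200 → 100 → 50 — count the steps: 2 stops.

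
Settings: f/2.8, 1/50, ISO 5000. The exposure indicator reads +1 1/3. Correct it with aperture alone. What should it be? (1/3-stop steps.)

f/4.5

Overexposed by 1 1/3 stops → need 1 1/3 stops darker.
Aperture: f/2.8 → f/3.2 → f/3.5 → f/4 → f/4.5.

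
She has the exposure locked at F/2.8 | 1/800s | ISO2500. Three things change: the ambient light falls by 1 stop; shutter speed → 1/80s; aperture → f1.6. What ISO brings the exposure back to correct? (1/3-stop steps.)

Scene light: 1 stop darker.
Shutter speed: 1/800 → 1/640 → 1/500 → 1/400 → 1/320 → 1/250 → 1/200 → 1/160 → 1/125 → 1/100 → 1/80 — 3 1/3 stops longer (brighter).
Aperture: f/2.8 → f/2.5 → f/2.2 → f/2 → f/1.8 → f/1.6 — 1 2/3 stops wider (brighter).
Net so far: 4 stops brighter. ISO: 2500 → 2000 → 1600 → 1250 → 1000 → 800 → 640 → 500 → 400 → 320 → 250 → 200 → 160.

ISO 160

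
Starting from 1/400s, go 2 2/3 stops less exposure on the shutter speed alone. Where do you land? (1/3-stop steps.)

Shutter speed: 1/400 → 1/500 → 1/640 → 1/800 → 1/1000 → 1/1250 → 1/1600 → 1/2000 → 1/2500 — 2 2/3 stops shorter (darker).

1/2500s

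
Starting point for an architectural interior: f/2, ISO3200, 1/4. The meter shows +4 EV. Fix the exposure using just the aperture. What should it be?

Overexposed by 4 stops → need 4 stops darker.
Aperture: f/2 → f/2.8 → f/4 → f/5.6 → f/8.

f/8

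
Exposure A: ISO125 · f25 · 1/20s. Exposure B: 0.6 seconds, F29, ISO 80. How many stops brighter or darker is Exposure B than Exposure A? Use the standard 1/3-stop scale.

Aperture: f/25 → f/29 — 1/3 stop stopped down (darker).
Shutter speed: 1/20 → 1/15 → 1/13 → 1/10 → 1/8 → 1/6 → 1/5 → 1/4 → 0.3 → 0.4 → 0.5 → 0.6 — 3 2/3 stops longer (brighter).
ISO: 125 → 100 → 80 — 2/3 stop dropped (darker).
Net: −1/3 +3 2/3 −2/3 = +2 2/3 stops.

2 2/3 stops brighter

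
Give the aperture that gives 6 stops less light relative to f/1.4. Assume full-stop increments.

Aperture: f/1.4 → f/2 → f/2.8 → f/4 → f/5.6 → f/8 → f/11 — 6 stops stopped down (darker).

f/11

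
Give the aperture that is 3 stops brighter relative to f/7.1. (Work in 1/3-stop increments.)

f/2.5

Aperture: f/7.1 → f/6.3 → f/5.6 → f/5 → f/4.5 → f/4 → f/3.5 → f/3.2 → f/2.8 → f/2.5 — 3 stops larger aperture (brighter).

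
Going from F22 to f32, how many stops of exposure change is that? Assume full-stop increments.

f/22 → f/32 — count the steps: 1 stop.

1 stop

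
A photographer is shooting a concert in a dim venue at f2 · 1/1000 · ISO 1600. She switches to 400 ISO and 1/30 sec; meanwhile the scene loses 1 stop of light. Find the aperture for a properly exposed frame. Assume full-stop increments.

f/4

Scene light: 1 stop darker.
ISO: 1600 → 800 → 400 — 2 stops dropped (darker).
Shutter speed: 1/1000 → 1/500 → 1/250 → 1/125 → 1/60 → 1/30 — 5 stops longer (brighter).
Net so far: 2 stops brighter. Aperture: f/2 → f/2.8 → f/4.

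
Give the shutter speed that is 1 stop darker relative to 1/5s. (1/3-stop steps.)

Shutter speed: 1/5 → 1/6 → 1/8 → 1/10 — 1 stop faster (darker).

1/10s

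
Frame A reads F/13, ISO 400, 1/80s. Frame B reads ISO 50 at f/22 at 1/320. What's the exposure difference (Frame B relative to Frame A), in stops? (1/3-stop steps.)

Aperture: f/13 → f/14 → f/16 → f/18 → f/20 → f/22 — 1 2/3 stops narrower (darker).
Shutter speed: 1/80 → 1/100 → 1/125 → 1/160 → 1/200 → 1/250 → 1/320 — 2 stops faster (darker).
ISO: 400 → 320 → 250 → 200 → 160 → 125 → 100 → 80 → 64 → 50 — 3 stops dropped (darker).
Net: −1 2/3 −2 −3 = −6 2/3 stops.

6 2/3 stops darker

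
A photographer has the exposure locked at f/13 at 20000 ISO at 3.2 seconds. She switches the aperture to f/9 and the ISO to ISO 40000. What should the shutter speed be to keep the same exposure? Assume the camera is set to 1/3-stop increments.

0.8 s

Aperture: f/13 → f/11 → f/10 → f/9 — 1 stop opened up (brighter).
ISO: 20000 → 25600 → 32000 → 40000 — 1 stop higher (brighter).
Net change so far: 2 stops brighter. Offset with the shutter speed: 3.2 → 2.5 → 2 → 1.6 → 1.3 → 1 → 0.8.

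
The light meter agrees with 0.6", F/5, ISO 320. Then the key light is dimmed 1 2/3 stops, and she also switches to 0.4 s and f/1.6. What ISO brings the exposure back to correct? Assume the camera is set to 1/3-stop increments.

Scene light: 1 2/3 stops darker.
Shutter speed: 0.6 → 0.5 → 0.4 — 2/3 stop faster (darker).
Aperture: f/5 → f/4.5 → f/4 → f/3.5 → f/3.2 → f/2.8 → f/2.5 → f/2.2 → f/2 → f/1.8 → f/1.6 — 3 1/3 stops larger aperture (brighter).
Net so far: 1 stop brighter. ISO: 320 → 250 → 200 → 160.

ISO 160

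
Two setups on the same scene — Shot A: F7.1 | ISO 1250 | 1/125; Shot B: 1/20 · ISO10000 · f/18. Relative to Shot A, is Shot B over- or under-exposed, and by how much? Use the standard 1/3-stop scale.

3 stops brighter

Aperture: f/7.1 → f/8 → f/9 → f/10 → f/11 → f/13 → f/14 → f/16 → f/18 — 2 2/3 stops narrower (darker).
Shutter speed: 1/125 → 1/100 → 1/80 → 1/60 → 1/50 → 1/40 → 1/30 → 1/25 → 1/20 — 2 2/3 stops longer (brighter).
ISO: 1250 → 1600 → 2000 → 2500 → 3200 → 4000 → 5000 → 6400 → 8000 → 10000 — 3 stops raised (brighter).
Net: −2 2/3 +2 2/3 +3 = +3 stops.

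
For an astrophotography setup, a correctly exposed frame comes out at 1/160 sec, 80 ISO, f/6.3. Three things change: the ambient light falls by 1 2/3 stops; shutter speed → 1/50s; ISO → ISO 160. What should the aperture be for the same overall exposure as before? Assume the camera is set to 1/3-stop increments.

f/9

Scene light: 1 2/3 stops darker.
Shutter speed: 1/160 → 1/125 → 1/100 → 1/80 → 1/60 → 1/50 — 1 2/3 stops longer (brighter).
ISO: 80 → 100 → 125 → 160 — 1 stop higher (brighter).
Net so far: 1 stop brighter. Aperture: f/6.3 → f/7.1 → f/8 → f/9.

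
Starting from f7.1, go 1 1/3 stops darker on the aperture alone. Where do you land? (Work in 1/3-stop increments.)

f/11

Aperture: f/7.1 → f/8 → f/9 → f/10 → f/11 — 1 1/3 stops stopped down (darker).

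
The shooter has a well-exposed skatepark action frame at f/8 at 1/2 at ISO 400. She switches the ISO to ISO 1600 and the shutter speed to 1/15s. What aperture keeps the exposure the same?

f/5.6

ISO: 400 → 800 → 1600 — 2 stops raised (brighter).
Shutter speed: 1/2 → 1/4 → 1/8 → 1/15 — 3 stops shorter (darker).
Net change so far: 1 stop darker. Offset with the aperture: f/8 → f/5.6.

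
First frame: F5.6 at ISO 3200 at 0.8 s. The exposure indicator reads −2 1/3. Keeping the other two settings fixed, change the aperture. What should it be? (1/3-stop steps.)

Underexposed by 2 1/3 stops → need 2 1/3 stops brighter.
Aperture: f/5.6 → f/5 → f/4.5 → f/4 → f/3.5 → f/3.2 → f/2.8 → f/2.5.

f/2.5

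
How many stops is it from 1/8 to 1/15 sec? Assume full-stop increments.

1 stop

1/8 → 1/15 — count the steps: 1 stop.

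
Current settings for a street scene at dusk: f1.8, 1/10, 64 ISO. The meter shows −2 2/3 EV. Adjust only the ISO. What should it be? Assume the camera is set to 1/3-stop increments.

Underexposed by 2 2/3 stops → need 2 2/3 stops brighter.
ISO: 64 → 80 → 100 → 125 → 160 → 200 → 250 → 320 → 400.

ISO 400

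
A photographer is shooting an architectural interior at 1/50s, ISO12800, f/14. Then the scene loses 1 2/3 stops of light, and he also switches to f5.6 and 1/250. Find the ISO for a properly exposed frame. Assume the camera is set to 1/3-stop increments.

Scene light: 1 2/3 stops darker.
Aperture: f/14 → f/13 → f/11 → f/10 → f/9 → f/8 → f/7.1 → f/6.3 → f/5.6 — 2 2/3 stops opened up (brighter).
Shutter speed: 1/50 → 1/60 → 1/80 → 1/100 → 1/125 → 1/160 → 1/200 → 1/250 — 2 1/3 stops shorter (darker).
Net so far: 1 1/3 stops darker. ISO: 12800 → 16000 → 20000 → 25600 → 32000.

ISO 32000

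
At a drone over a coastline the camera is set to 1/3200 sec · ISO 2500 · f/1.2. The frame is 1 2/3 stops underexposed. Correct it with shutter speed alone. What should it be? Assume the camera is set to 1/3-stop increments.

Underexposed by 1 2/3 stops → need 1 2/3 stops brighter.
Shutter speed: 1/3200 → 1/2500 → 1/2000 → 1/1600 → 1/1250 → 1/1000.

1/1000s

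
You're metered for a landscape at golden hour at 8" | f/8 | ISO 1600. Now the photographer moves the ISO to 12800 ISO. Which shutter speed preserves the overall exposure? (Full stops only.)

ISO: 1600 → 3200 → 6400 → 12800 — 3 stops raised (brighter).
Need 3 stops darker from the shutter speed: 8 → 4 → 2 → 1.

1 s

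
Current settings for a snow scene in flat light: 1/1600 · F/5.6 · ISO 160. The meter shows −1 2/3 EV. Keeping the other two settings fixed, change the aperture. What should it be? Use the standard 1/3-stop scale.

Underexposed by 1 2/3 stops → need 1 2/3 stops brighter.
Aperture: f/5.6 → f/5 → f/4.5 → f/4 → f/3.5 → f/3.2.

f/3.2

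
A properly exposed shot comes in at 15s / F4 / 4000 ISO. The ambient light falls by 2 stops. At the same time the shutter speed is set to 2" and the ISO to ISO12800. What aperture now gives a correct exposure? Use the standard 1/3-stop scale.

Scene light: 2 stops darker.
Shutter speed: 15 → 13 → 10 → 8 → 6 → 5 → 4 → 3.2 → 2.5 → 2 — 3 stops faster (darker).
ISO: 4000 → 5000 → 6400 → 8000 → 10000 → 12800 — 1 2/3 stops raised (brighter).
Net so far: 3 1/3 stops darker. Aperture: f/4 → f/3.5 → f/3.2 → f/2.8 → f/2.5 → f/2.2 → f/2 → f/1.8 → f/1.6 → f/1.4 → f/1.2.

f/1.2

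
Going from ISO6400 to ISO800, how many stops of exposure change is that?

3 stops

6400 → 3200 → 1600 → 800 — count the steps: 3 stops.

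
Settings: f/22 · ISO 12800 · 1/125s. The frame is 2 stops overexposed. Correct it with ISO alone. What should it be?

Overexposed by 2 stops → need 2 stops darker.
ISO: 12800 → 6400 → 3200.

ISO 3200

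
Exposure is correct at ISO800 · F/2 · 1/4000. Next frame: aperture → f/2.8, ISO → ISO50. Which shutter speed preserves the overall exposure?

1/125s

Aperture: f/2 → f/2.8 — 1 stop stopped down (darker).
ISO: 800 → 400 → 200 → 100 → 50 — 4 stops dropped (darker).
Net change so far: 5 stops darker. Offset with the shutter speed: 1/4000 → 1/2000 → 1/1000 → 1/500 → 1/250 → 1/125.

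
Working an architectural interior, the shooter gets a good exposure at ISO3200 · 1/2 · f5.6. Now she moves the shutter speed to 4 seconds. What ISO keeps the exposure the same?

Shutter speed: 1/2 → 1 → 2 → 4 — 3 stops slower (brighter).
Need 3 stops darker from the ISO: 3200 → 1600 → 800 → 400.

ISO 400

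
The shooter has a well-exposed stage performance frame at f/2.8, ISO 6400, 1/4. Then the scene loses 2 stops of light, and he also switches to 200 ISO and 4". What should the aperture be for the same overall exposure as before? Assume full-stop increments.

f/1.0

Scene light: 2 stops darker.
ISO: 6400 → 3200 → 1600 → 800 → 400 → 200 — 5 stops dropped (darker).
Shutter speed: 1/4 → 1/2 → 1 → 2 → 4 — 4 stops longer (brighter).
Net so far: 3 stops darker. Aperture: f/2.8 → f/2 → f/1.4 → f/1.0.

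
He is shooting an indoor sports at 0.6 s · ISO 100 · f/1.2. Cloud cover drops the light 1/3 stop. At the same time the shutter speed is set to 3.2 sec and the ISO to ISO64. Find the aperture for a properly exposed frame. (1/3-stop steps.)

f/2

Scene light: 1/3 stop darker.
Shutter speed: 0.6 → 0.8 → 1 → 1.3 → 1.6 → 2 → 2.5 → 3.2 — 2 1/3 stops longer (brighter).
ISO: 100 → 80 → 64 — 2/3 stop lower (darker).
Net so far: 1 1/3 stops brighter. Aperture: f/1.2 → f/1.4 → f/1.6 → f/1.8 → f/2.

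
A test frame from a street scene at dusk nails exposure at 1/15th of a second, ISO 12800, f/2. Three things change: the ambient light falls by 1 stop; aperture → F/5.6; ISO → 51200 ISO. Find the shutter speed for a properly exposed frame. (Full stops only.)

Scene light: 1 stop darker.
Aperture: f/2 → f/2.8 → f/4 → f/5.6 — 3 stops stopped down (darker).
ISO: 12800 → 25600 → 51200 — 2 stops raised (brighter).
Net so far: 2 stops darker. Shutter speed: 1/15 → 1/8 → 1/4.

1/4s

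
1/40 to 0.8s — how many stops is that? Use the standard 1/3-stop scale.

1/40 → 1/30 → 1/25 → 1/20 → 1/15 → 1/13 → 1/10 → 1/8 → 1/6 → 1/5 → 1/4 → 0.3 → 0.4 → 0.5 → 0.6 → 0.8 — count the steps: 15 third-stops = 5 stops.

5 stops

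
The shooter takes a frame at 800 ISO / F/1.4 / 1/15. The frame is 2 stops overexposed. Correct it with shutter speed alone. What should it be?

1/60s

Overexposed by 2 stops → need 2 stops darker.
Shutter speed: 1/15 → 1/30 → 1/60.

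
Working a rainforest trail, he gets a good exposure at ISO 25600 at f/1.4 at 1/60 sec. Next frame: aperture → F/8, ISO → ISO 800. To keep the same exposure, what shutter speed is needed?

Aperture: f/1.4 → f/2 → f/2.8 → f/4 → f/5.6 → f/8 — 5 stops smaller aperture (darker).
ISO: 25600 → 12800 → 6400 → 3200 → 1600 → 800 — 5 stops lower (darker).
Net change so far: 10 stops darker. Offset with the shutter speed: 1/60 → 1/30 → 1/15 → 1/8 → 1/4 → 1/2 → 1 → 2 → 4 → 8 → 15.

15 s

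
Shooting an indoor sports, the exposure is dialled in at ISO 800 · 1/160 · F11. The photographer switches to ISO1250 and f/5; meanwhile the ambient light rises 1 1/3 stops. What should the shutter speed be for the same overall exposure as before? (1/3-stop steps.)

Scene light: 1 1/3 stops brighter.
ISO: 800 → 1000 → 1250 — 2/3 stop raised (brighter).
Aperture: f/11 → f/10 → f/9 → f/8 → f/7.1 → f/6.3 → f/5.6 → f/5 — 2 1/3 stops opened up (brighter).
Net so far: 4 1/3 stops brighter. Shutter speed: 1/160 → 1/200 → 1/250 → 1/320 → 1/400 → 1/500 → 1/640 → 1/800 → 1/1000 → 1/1250 → 1/1600 → 1/2000 → 1/2500 → 1/3200.

1/3200s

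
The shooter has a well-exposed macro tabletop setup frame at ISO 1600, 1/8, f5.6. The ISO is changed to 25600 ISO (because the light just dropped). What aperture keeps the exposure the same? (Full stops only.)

f/22

ISO: 1600 → 3200 → 6400 → 12800 → 25600 — 4 stops raised (brighter).
Need 4 stops darker from the aperture: f/5.6 → f/8 → f/11 → f/16 → f/22.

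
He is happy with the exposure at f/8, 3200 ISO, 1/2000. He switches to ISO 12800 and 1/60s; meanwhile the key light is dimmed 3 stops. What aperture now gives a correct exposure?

f/32

Scene light: 3 stops darker.
ISO: 3200 → 6400 → 12800 — 2 stops raised (brighter).
Shutter speed: 1/2000 → 1/1000 → 1/500 → 1/250 → 1/125 → 1/60 — 5 stops slower (brighter).
Net so far: 4 stops brighter. Aperture: f/8 → f/11 → f/16 → f/22 → f/32.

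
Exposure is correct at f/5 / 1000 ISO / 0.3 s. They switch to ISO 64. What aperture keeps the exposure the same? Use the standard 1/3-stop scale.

f/1.2

ISO: 1000 → 800 → 640 → 500 → 400 → 320 → 250 → 200 → 160 → 125 → 100 → 80 → 64 — 4 stops dropped (darker).
Need 4 stops brighter from the aperture: f/5 → f/4.5 → f/4 → f/3.5 → f/3.2 → f/2.8 → f/2.5 → f/2.2 → f/2 → f/1.8 → f/1.6 → f/1.4 → f/1.2.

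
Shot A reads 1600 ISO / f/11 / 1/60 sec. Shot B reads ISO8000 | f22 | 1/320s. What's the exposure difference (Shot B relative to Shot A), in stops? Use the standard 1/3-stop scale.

Aperture: f/11 → f/13 → f/14 → f/16 → f/18 → f/20 → f/22 — 2 stops narrower (darker).
Shutter speed: 1/60 → 1/80 → 1/100 → 1/125 → 1/160 → 1/200 → 1/250 → 1/320 — 2 1/3 stops faster (darker).
ISO: 1600 → 2000 → 2500 → 3200 → 4000 → 5000 → 6400 → 8000 — 2 1/3 stops raised (brighter).
Net: −2 −2 1/3 +2 1/3 = −2 stops.

2 stops darker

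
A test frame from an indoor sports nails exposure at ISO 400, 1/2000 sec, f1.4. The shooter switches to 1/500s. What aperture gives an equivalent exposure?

Shutter speed: 1/2000 → 1/1000 → 1/500 — 2 stops longer (brighter).
Need 2 stops darker from the aperture: f/1.4 → f/2 → f/2.8.

f/2.8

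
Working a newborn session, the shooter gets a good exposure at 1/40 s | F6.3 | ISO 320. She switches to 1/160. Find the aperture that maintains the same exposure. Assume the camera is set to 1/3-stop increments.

f/3.2

Shutter speed: 1/40 → 1/50 → 1/60 → 1/80 → 1/100 → 1/125 → 1/160 — 2 stops faster (darker).
Need 2 stops brighter from the aperture: f/6.3 → f/5.6 → f/5 → f/4.5 → f/4 → f/3.5 → f/3.2.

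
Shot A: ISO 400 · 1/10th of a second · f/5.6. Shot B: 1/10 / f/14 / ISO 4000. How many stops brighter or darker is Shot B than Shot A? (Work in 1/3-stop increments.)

2/3 stop brighter

Aperture: f/5.6 → f/6.3 → f/7.1 → f/8 → f/9 → f/10 → f/11 → f/13 → f/14 — 2 2/3 stops stopped down (darker).
Shutter speed: unchanged.
ISO: 400 → 500 → 640 → 800 → 1000 → 1250 → 1600 → 2000 → 2500 → 3200 → 4000 — 3 1/3 stops higher (brighter).
Net: −2 2/3 +3 1/3 = +2/3 stops.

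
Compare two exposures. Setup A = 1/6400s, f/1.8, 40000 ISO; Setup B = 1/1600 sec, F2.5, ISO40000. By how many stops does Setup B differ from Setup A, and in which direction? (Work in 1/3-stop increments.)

1 stop brighter

Aperture: f/1.8 → f/2 → f/2.2 → f/2.5 — 1 stop smaller aperture (darker).
Shutter speed: 1/6400 → 1/5000 → 1/4000 → 1/3200 → 1/2500 → 1/2000 → 1/1600 — 2 stops longer (brighter).
ISO: unchanged.
Net: −1 +2 = +1 stop.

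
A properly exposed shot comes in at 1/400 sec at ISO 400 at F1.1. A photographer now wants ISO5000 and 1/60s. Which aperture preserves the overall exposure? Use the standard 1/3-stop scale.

f/10

ISO: 400 → 500 → 640 → 800 → 1000 → 1250 → 1600 → 2000 → 2500 → 3200 → 4000 → 5000 — 3 2/3 stops higher (brighter).
Shutter speed: 1/400 → 1/320 → 1/250 → 1/200 → 1/160 → 1/125 → 1/100 → 1/80 → 1/60 — 2 2/3 stops longer (brighter).
Net change so far: 6 1/3 stops brighter. Offset with the aperture: f/1.1 → f/1.2 → f/1.4 → f/1.6 → f/1.8 → f/2 → f/2.2 → f/2.5 → f/2.8 → f/3.2 → f/3.5 → f/4 → f/4.5 → f/5 → f/5.6 → f/6.3 → f/7.1 → f/8 → f/9 → f/10.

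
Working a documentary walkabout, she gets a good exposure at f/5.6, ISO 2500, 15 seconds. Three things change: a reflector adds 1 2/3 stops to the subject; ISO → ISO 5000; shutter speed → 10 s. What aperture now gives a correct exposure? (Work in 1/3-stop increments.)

Scene light: 1 2/3 stops brighter.
ISO: 2500 → 3200 → 4000 → 5000 — 1 stop higher (brighter).
Shutter speed: 15 → 13 → 10 — 2/3 stop shorter (darker).
Net so far: 2 stops brighter. Aperture: f/5.6 → f/6.3 → f/7.1 → f/8 → f/9 → f/10 → f/11.

f/11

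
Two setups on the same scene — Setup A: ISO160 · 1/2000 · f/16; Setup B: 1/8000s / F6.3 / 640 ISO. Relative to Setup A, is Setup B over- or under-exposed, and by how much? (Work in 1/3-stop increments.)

2 2/3 stops brighter

Aperture: f/16 → f/14 → f/13 → f/11 → f/10 → f/9 → f/8 → f/7.1 → f/6.3 — 2 2/3 stops larger aperture (brighter).
Shutter speed: 1/2000 → 1/2500 → 1/3200 → 1/4000 → 1/5000 → 1/6400 → 1/8000 — 2 stops faster (darker).
ISO: 160 → 200 → 250 → 320 → 400 → 500 → 640 — 2 stops raised (brighter).
Net: +2 2/3 −2 +2 = +2 2/3 stops.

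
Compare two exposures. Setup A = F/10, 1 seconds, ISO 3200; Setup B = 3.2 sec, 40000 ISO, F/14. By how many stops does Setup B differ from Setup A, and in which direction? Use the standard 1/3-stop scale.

Aperture: f/10 → f/11 → f/13 → f/14 — 1 stop narrower (darker).
Shutter speed: 1 → 1.3 → 1.6 → 2 → 2.5 → 3.2 — 1 2/3 stops slower (brighter).
ISO: 3200 → 4000 → 5000 → 6400 → 8000 → 10000 → 12800 → 16000 → 20000 → 25600 → 32000 → 40000 — 3 2/3 stops higher (brighter).
Net: −1 +1 2/3 +3 2/3 = +4 1/3 stops.

4 1/3 stops brighter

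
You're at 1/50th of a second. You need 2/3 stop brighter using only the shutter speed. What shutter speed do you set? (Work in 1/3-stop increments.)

Shutter speed: 1/50 → 1/40 → 1/30 — 2/3 stop slower (brighter).

1/30s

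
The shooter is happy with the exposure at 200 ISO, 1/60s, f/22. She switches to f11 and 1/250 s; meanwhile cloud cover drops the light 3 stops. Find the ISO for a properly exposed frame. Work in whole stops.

ISO 1600

Scene light: 3 stops darker.
Aperture: f/22 → f/16 → f/11 — 2 stops larger aperture (brighter).
Shutter speed: 1/60 → 1/125 → 1/250 — 2 stops faster (darker).
Net so far: 3 stops darker. ISO: 200 → 400 → 800 → 1600.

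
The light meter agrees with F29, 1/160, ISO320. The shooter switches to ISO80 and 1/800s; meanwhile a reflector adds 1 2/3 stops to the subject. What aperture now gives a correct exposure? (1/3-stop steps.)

Scene light: 1 2/3 stops brighter.
ISO: 320 → 250 → 200 → 160 → 125 → 100 → 80 — 2 stops lower (darker).
Shutter speed: 1/160 → 1/200 → 1/250 → 1/320 → 1/400 → 1/500 → 1/640 → 1/800 — 2 1/3 stops faster (darker).
Net so far: 2 2/3 stops darker. Aperture: f/29 → f/25 → f/22 → f/20 → f/18 → f/16 → f/14 → f/13 → f/11.

f/11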